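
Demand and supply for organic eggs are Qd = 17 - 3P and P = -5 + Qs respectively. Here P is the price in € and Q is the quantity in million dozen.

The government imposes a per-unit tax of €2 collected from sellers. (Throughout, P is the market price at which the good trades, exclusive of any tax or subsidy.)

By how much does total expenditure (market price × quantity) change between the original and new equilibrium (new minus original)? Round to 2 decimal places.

Initially, 17 - 3P = P + 5, so 12 = 4P and P = 3, Q = 8.
Since sellers keep the price net of the tax, the effective supply curve becomes Qs = P + 3.
Clearing the new market: 17 - 3P = P + 3, so P = 3.5 and Q = 6.5.
Expenditure moves from 3×8 = 24 to 3.5×6.5 = 22.75; change = -1.25.

-1.25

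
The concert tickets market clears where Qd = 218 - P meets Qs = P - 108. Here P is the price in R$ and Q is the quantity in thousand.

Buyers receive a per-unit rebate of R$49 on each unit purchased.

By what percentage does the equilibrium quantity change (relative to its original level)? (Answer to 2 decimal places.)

+44.55

Before the shock: 218 - P = P - 108 ⇒ 326 = 2P ⇒ P = 163, Q = 55.
Since buyers' out-of-pocket price is the market price minus the rebate, the effective demand curve becomes Qd = 267 - P.
Setting them equal: 267 - P = P - 108 → 375 = 2P, so P = 187.5 and Q = 79.5.
%ΔQ = (79.5 − 55) / 55 × 100 = +44.55%.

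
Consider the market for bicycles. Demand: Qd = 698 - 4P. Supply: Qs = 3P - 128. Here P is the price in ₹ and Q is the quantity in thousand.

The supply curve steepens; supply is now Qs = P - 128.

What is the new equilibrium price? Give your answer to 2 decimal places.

Original equilibrium: 698 - 4P = 3P - 128 gives 826 = 7P, so P = 118 and Q = 226.
After the shift, demand is Qd = 698 - 4P and supply is Qs = P - 128.
Setting them equal: 698 - 4P = P - 128 → 826 = 5P, so P = 165.2 and Q = 37.2.

165.20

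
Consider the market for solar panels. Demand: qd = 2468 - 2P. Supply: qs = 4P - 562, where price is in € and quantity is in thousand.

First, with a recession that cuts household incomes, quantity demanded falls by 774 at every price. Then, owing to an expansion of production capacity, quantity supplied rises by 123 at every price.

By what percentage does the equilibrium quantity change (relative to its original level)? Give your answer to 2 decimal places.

Initially, 2468 - 2P = 4P - 562, so 3030 = 6P and P = 505, q = 1458.
The new curves are qd = 1694 - 2P (demand) and qs = 4P - 439 (supply).
Equate the new curves: 1694 - 2P = 4P - 439, giving 2133 = 6P, P = 355.5, q = 983.
%Δq = (983 − 1458) / 1458 × 100 = -32.58%.

-32.58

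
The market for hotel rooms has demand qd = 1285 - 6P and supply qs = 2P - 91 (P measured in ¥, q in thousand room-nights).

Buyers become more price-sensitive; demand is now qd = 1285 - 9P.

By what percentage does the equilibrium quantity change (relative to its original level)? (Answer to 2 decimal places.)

-37.08

Original equilibrium: 1285 - 6P = 2P - 91 gives 1376 = 8P, so P = 172 and q = 253.
The new curves are qd = 1285 - 9P (demand) and qs = 2P - 91 (supply).
New equilibrium: 1285 - 9P = 2P - 91 ⇒ 1376 = 11P ⇒ P = 1376/11 ≈ 125.0909, q = 1751/11 ≈ 159.1818.
%Δq = (159.1818 − 253) / 253 × 100 = -37.08%.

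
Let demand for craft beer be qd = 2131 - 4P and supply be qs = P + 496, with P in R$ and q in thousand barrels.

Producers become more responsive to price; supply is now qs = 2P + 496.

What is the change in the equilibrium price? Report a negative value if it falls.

Initially, 2131 - 4P = P + 496, so 1635 = 5P and P = 327, q = 823.
After the shift, demand is qd = 2131 - 4P and supply is qs = 2P + 496.
New equilibrium: 2131 - 4P = 2P + 496 ⇒ 1635 = 6P ⇒ P = 272.5, q = 1041.
ΔP = 272.5 − 327 = -54.5.

-54.5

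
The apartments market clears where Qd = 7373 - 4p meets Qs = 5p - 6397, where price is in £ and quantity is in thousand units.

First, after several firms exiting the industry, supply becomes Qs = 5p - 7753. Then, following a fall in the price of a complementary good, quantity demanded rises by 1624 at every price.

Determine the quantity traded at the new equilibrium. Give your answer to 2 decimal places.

1552.56

Initially, 7373 - 4p = 5p - 6397, so 13770 = 9p and p = 1530, Q = 1253.
The shock moves the curves to Qd = 8997 - 4p and Qs = 5p - 7753.
Clearing the new market: 8997 - 4p = 5p - 7753, so p = 16750/9 ≈ 1861.1111 and Q = 13973/9 ≈ 1552.5556.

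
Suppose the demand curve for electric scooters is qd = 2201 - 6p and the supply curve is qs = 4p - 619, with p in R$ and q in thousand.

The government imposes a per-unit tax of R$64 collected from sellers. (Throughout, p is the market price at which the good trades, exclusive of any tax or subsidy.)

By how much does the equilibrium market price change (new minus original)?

+25.6

Initially, 2201 - 6p = 4p - 619, so 2820 = 10p and p = 282, q = 509.
Since sellers keep the price net of the tax, the effective supply curve becomes qs = 4p - 875.
Equate the new curves: 2201 - 6p = 4p - 875, giving 3076 = 10p, p = 307.6, q = 355.4.
Δp = 307.6 − 282 = +25.6.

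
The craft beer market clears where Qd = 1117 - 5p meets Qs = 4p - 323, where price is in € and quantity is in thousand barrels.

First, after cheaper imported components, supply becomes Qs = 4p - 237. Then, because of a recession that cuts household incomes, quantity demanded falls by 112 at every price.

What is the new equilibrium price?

138

Solve the original market: 1117 - 5p = 4p - 323, hence p = 160 and Q = 317.
The new curves are Qd = 1005 - 5p (demand) and Qs = 4p - 237 (supply).
New equilibrium: 1005 - 5p = 4p - 237 ⇒ 1242 = 9p ⇒ p = 138, Q = 315.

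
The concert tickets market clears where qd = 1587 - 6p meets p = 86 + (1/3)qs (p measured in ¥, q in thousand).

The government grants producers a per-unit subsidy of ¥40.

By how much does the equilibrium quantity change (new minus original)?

+80

Solve the original market: 1587 - 6p = 3p - 258, hence p = 205 and q = 357.
Since sellers receive the price plus the subsidy, the effective supply curve becomes qs = 3p - 138.
Equate the new curves: 1587 - 6p = 3p - 138, giving 1725 = 9p, p = 575/3 ≈ 191.6667, q = 437.
Δq = 437 − 357 = +80.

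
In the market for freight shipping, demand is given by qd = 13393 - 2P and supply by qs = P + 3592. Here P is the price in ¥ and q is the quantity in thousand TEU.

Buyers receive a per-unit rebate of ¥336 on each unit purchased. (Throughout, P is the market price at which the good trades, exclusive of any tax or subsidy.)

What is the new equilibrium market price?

Original equilibrium: 13393 - 2P = P + 3592 gives 9801 = 3P, so P = 3267 and q = 6859.
Since buyers' out-of-pocket price is the market price minus the rebate, the effective demand curve becomes qd = 14065 - 2P.
New equilibrium: 14065 - 2P = P + 3592 ⇒ 10473 = 3P ⇒ P = 3491, q = 7083.

3491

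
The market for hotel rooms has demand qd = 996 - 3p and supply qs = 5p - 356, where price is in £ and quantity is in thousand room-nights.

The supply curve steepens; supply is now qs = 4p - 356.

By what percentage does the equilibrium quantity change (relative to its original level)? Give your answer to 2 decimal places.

-14.81

Original equilibrium: 996 - 3p = 5p - 356 gives 1352 = 8p, so p = 169 and q = 489.
With the change applied: demand qd = 996 - 3p, supply qs = 4p - 356.
New equilibrium: 996 - 3p = 4p - 356 ⇒ 1352 = 7p ⇒ p = 1352/7 ≈ 193.1429, q = 2916/7 ≈ 416.5714.
%Δq = (416.5714 − 489) / 489 × 100 = -14.81%.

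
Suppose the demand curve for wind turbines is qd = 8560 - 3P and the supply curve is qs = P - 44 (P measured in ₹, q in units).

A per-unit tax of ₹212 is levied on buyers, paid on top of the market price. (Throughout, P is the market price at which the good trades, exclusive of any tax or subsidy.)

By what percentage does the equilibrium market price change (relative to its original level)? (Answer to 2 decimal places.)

-7.39

Original equilibrium: 8560 - 3P = P - 44 gives 8604 = 4P, so P = 2151 and q = 2107.
Since buyers pay the price plus the tax, the effective demand curve becomes qd = 7924 - 3P.
New equilibrium: 7924 - 3P = P - 44 ⇒ 7968 = 4P ⇒ P = 1992, q = 1948.
%ΔP = (1992 − 2151) / 2151 × 100 = -7.39%.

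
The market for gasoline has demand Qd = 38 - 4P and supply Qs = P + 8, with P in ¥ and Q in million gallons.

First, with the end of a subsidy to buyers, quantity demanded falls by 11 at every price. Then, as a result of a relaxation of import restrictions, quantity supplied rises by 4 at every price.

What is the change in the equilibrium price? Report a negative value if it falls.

Before the shock: 38 - 4P = P + 8 ⇒ 30 = 5P ⇒ P = 6, Q = 14.
The new curves are Qd = 27 - 4P (demand) and Qs = P + 12 (supply).
New equilibrium: 27 - 4P = P + 12 ⇒ 15 = 5P ⇒ P = 3, Q = 15.
ΔP = 3 − 6 = -3.

-3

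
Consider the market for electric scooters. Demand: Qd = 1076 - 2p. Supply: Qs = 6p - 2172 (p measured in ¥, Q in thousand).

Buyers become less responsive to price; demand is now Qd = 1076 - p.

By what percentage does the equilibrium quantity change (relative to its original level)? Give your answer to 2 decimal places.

Original equilibrium: 1076 - 2p = 6p - 2172 gives 3248 = 8p, so p = 406 and Q = 264.
After the shift, demand is Qd = 1076 - p and supply is Qs = 6p - 2172.
New equilibrium: 1076 - p = 6p - 2172 ⇒ 3248 = 7p ⇒ p = 464, Q = 612.
%ΔQ = (612 − 264) / 264 × 100 = +131.82%.

+131.82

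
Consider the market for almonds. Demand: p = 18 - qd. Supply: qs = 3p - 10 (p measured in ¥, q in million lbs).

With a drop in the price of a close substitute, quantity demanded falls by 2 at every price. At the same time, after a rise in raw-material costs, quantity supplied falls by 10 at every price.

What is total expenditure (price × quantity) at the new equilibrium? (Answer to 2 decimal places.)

Solve the original market: 18 - p = 3p - 10, hence p = 7 and q = 11.
After the shift, demand is qd = 16 - p and supply is qs = 3p - 20.
Setting them equal: 16 - p = 3p - 20 → 36 = 4p, so p = 9 and q = 7.
New expenditure = 9 × 7 = 63.00.

63.00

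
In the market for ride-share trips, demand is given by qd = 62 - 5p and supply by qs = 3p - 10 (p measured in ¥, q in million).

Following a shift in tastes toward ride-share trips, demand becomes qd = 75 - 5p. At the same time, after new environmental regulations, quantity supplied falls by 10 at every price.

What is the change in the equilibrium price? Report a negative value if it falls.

Initially, 62 - 5p = 3p - 10, so 72 = 8p and p = 9, q = 17.
With the change applied: demand qd = 75 - 5p, supply qs = 3p - 20.
Clearing the new market: 75 - 5p = 3p - 20, so p = 11.875 and q = 15.625.
Δp = 11.875 − 9 = +2.875.

+2.875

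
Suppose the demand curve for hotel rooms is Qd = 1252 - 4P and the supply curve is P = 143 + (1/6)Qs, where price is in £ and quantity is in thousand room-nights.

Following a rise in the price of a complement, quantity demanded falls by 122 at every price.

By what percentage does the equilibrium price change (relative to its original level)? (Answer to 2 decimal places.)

-5.78

Before the shock: 1252 - 4P = 6P - 858 ⇒ 2110 = 10P ⇒ P = 211, Q = 408.
After the shift, demand is Qd = 1130 - 4P and supply is Qs = 6P - 858.
New equilibrium: 1130 - 4P = 6P - 858 ⇒ 1988 = 10P ⇒ P = 198.8, Q = 334.8.
%ΔP = (198.8 − 211) / 211 × 100 = -5.78%.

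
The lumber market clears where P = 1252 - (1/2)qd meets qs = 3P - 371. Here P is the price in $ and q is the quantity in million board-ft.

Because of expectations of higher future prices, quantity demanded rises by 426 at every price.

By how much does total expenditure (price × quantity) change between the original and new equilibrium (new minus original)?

+284107.92

Initially, 2504 - 2P = 3P - 371, so 2875 = 5P and P = 575, q = 1354.
The shock moves the curves to qd = 2930 - 2P and qs = 3P - 371.
Equate the new curves: 2930 - 2P = 3P - 371, giving 3301 = 5P, P = 660.2, q = 1609.6.
Expenditure moves from 575×1354 = 778550 to 660.2×1609.6 = 1062657.92; change = +284107.92.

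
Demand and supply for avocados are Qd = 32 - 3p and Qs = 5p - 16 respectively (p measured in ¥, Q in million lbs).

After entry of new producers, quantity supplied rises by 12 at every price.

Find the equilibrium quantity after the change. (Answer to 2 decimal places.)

18.50

Original equilibrium: 32 - 3p = 5p - 16 gives 48 = 8p, so p = 6 and Q = 14.
The new curves are Qd = 32 - 3p (demand) and Qs = 5p - 4 (supply).
New equilibrium: 32 - 3p = 5p - 4 ⇒ 36 = 8p ⇒ p = 4.5, Q = 18.5.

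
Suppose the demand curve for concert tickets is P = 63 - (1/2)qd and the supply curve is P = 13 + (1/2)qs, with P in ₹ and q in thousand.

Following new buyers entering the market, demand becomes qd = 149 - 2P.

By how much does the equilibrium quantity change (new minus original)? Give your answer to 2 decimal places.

+11.50

Original equilibrium: 126 - 2P = 2P - 26 gives 152 = 4P, so P = 38 and q = 50.
The shock moves the curves to qd = 149 - 2P and qs = 2P - 26.
Setting them equal: 149 - 2P = 2P - 26 → 175 = 4P, so P = 43.75 and q = 61.5.
Δq = 61.5 − 50 = +11.50.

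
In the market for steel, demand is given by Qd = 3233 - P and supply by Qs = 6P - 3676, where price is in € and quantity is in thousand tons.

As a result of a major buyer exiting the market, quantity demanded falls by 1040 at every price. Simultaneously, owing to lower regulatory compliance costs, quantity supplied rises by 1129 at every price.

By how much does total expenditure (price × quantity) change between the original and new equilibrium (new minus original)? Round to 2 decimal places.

-1190350.16

Before the shock: 3233 - P = 6P - 3676 ⇒ 6909 = 7P ⇒ P = 987, Q = 2246.
With the change applied: demand Qd = 2193 - P, supply Qs = 6P - 2547.
New equilibrium: 2193 - P = 6P - 2547 ⇒ 4740 = 7P ⇒ P = 4740/7 ≈ 677.1429, Q = 10611/7 ≈ 1515.8571.
Expenditure moves from 987×2246 = 2216802 to 677.1429×1515.8571 = 1026451.8367; change = -1190350.16.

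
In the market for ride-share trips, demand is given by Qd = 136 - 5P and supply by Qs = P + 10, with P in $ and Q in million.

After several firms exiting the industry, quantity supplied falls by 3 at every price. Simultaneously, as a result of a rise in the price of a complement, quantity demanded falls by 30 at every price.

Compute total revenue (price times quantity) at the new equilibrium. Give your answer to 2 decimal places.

387.75

Before the shock: 136 - 5P = P + 10 ⇒ 126 = 6P ⇒ P = 21, Q = 31.
After the shift, demand is Qd = 106 - 5P and supply is Qs = P + 7.
New equilibrium: 106 - 5P = P + 7 ⇒ 99 = 6P ⇒ P = 16.5, Q = 23.5.
New expenditure = 16.5 × 23.5 = 387.75.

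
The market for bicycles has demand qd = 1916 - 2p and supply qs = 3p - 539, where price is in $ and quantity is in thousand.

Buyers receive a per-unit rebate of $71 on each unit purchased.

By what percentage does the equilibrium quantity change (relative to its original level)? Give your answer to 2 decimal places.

Initially, 1916 - 2p = 3p - 539, so 2455 = 5p and p = 491, q = 934.
Since buyers' out-of-pocket price is the market price minus the rebate, the effective demand curve becomes qd = 2058 - 2p.
New equilibrium: 2058 - 2p = 3p - 539 ⇒ 2597 = 5p ⇒ p = 519.4, q = 1019.2.
%Δq = (1019.2 − 934) / 934 × 100 = +9.12%.

+9.12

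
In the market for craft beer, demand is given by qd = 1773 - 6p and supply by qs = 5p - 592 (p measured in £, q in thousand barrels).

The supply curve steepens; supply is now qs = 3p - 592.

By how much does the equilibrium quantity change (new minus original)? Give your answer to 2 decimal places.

-286.67

Before the shock: 1773 - 6p = 5p - 592 ⇒ 2365 = 11p ⇒ p = 215, q = 483.
The shock moves the curves to qd = 1773 - 6p and qs = 3p - 592.
Setting them equal: 1773 - 6p = 3p - 592 → 2365 = 9p, so p = 2365/9 ≈ 262.7778 and q = 589/3 ≈ 196.3333.
Δq = 196.3333 − 483 = -286.67.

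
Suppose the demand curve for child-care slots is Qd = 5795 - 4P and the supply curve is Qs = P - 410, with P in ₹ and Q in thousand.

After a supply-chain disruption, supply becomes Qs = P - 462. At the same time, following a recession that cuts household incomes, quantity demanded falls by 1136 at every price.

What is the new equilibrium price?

Initially, 5795 - 4P = P - 410, so 6205 = 5P and P = 1241, Q = 831.
After the shift, demand is Qd = 4659 - 4P and supply is Qs = P - 462.
Equate the new curves: 4659 - 4P = P - 462, giving 5121 = 5P, P = 1024.2, Q = 562.2.

1024.2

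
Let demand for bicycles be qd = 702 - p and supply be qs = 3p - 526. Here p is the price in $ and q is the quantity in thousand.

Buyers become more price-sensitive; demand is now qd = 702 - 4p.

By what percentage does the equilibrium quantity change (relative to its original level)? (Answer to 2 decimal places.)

Initially, 702 - p = 3p - 526, so 1228 = 4p and p = 307, q = 395.
The shock moves the curves to qd = 702 - 4p and qs = 3p - 526.
Equate the new curves: 702 - 4p = 3p - 526, giving 1228 = 7p, p = 1228/7 ≈ 175.4286, q = 2/7 ≈ 0.2857.
%Δq = (0.2857 − 395) / 395 × 100 = -99.93%.

-99.93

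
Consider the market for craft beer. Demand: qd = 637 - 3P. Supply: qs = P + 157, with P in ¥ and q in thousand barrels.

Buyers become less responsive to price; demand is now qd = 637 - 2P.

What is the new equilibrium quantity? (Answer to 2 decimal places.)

317.00

Original equilibrium: 637 - 3P = P + 157 gives 480 = 4P, so P = 120 and q = 277.
The shock moves the curves to qd = 637 - 2P and qs = P + 157.
New equilibrium: 637 - 2P = P + 157 ⇒ 480 = 3P ⇒ P = 160, q = 317.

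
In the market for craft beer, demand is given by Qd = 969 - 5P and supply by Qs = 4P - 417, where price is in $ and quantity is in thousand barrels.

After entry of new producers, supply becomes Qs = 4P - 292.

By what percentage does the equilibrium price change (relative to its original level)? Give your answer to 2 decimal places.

-9.02

Before the shock: 969 - 5P = 4P - 417 ⇒ 1386 = 9P ⇒ P = 154, Q = 199.
The new curves are Qd = 969 - 5P (demand) and Qs = 4P - 292 (supply).
Setting them equal: 969 - 5P = 4P - 292 → 1261 = 9P, so P = 1261/9 ≈ 140.1111 and Q = 2416/9 ≈ 268.4444.
%ΔP = (140.1111 − 154) / 154 × 100 = -9.02%.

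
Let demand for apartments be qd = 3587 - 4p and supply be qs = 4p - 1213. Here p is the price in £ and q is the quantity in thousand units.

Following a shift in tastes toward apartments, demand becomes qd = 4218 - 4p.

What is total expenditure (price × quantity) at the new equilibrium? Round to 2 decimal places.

Initially, 3587 - 4p = 4p - 1213, so 4800 = 8p and p = 600, q = 1187.
After the shift, demand is qd = 4218 - 4p and supply is qs = 4p - 1213.
Equate the new curves: 4218 - 4p = 4p - 1213, giving 5431 = 8p, p = 678.875, q = 1502.5.
New expenditure = 678.875 × 1502.5 = 1020009.69.

1020009.69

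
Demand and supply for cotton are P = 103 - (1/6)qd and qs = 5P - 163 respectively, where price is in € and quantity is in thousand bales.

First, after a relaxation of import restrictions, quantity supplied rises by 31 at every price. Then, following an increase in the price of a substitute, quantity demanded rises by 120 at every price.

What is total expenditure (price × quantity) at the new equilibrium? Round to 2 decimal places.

20836.86

Original equilibrium: 618 - 6P = 5P - 163 gives 781 = 11P, so P = 71 and q = 192.
The shock moves the curves to qd = 738 - 6P and qs = 5P - 132.
Setting them equal: 738 - 6P = 5P - 132 → 870 = 11P, so P = 870/11 ≈ 79.0909 and q = 2898/11 ≈ 263.4545.
New expenditure = 79.0909 × 263.4545 = 20836.86.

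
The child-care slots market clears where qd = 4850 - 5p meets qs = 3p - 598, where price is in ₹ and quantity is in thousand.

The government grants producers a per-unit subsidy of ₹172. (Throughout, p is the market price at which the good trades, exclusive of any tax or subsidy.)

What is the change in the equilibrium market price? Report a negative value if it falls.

Original equilibrium: 4850 - 5p = 3p - 598 gives 5448 = 8p, so p = 681 and q = 1445.
Since sellers receive the price plus the subsidy, the effective supply curve becomes qs = 3p - 82.
Clearing the new market: 4850 - 5p = 3p - 82, so p = 616.5 and q = 1767.5.
Δp = 616.5 − 681 = -64.5.

-64.5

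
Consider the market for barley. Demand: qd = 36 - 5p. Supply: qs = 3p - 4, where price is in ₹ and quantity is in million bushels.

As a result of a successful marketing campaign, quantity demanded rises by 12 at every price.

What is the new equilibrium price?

Before the shock: 36 - 5p = 3p - 4 ⇒ 40 = 8p ⇒ p = 5, q = 11.
After the shift, demand is qd = 48 - 5p and supply is qs = 3p - 4.
New equilibrium: 48 - 5p = 3p - 4 ⇒ 52 = 8p ⇒ p = 6.5, q = 15.5.

6.5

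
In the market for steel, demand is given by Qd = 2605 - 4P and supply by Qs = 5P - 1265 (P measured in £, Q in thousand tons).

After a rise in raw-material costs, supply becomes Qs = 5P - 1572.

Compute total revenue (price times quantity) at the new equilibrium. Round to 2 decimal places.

Original equilibrium: 2605 - 4P = 5P - 1265 gives 3870 = 9P, so P = 430 and Q = 885.
The shock moves the curves to Qd = 2605 - 4P and Qs = 5P - 1572.
Equate the new curves: 2605 - 4P = 5P - 1572, giving 4177 = 9P, P = 4177/9 ≈ 464.1111, Q = 6737/9 ≈ 748.5556.
New expenditure = 464.1111 × 748.5556 = 347412.95.

347412.95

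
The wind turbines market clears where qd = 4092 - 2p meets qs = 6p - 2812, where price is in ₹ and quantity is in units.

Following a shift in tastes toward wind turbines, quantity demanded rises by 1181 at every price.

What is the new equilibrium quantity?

3251.75

Original equilibrium: 4092 - 2p = 6p - 2812 gives 6904 = 8p, so p = 863 and q = 2366.
The shock moves the curves to qd = 5273 - 2p and qs = 6p - 2812.
Clearing the new market: 5273 - 2p = 6p - 2812, so p = 1010.625 and q = 3251.75.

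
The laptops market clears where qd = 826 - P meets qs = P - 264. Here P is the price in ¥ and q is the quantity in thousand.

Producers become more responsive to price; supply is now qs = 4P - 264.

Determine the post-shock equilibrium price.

Initially, 826 - P = P - 264, so 1090 = 2P and P = 545, q = 281.
The new curves are qd = 826 - P (demand) and qs = 4P - 264 (supply).
Clearing the new market: 826 - P = 4P - 264, so P = 218 and q = 608.

218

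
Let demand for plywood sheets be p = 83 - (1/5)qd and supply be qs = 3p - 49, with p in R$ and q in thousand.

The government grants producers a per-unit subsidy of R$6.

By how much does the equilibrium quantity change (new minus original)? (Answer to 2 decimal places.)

+11.25

Solve the original market: 415 - 5p = 3p - 49, hence p = 58 and q = 125.
Since sellers receive the price plus the subsidy, the effective supply curve becomes qs = 3p - 31.
Equate the new curves: 415 - 5p = 3p - 31, giving 446 = 8p, p = 55.75, q = 136.25.
Δq = 136.25 − 125 = +11.25.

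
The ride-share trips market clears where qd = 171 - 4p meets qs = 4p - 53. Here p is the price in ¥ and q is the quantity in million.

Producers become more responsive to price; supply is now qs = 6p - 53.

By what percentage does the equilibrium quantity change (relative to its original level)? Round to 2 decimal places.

+37.97

Initially, 171 - 4p = 4p - 53, so 224 = 8p and p = 28, q = 59.
After the shift, demand is qd = 171 - 4p and supply is qs = 6p - 53.
Setting them equal: 171 - 4p = 6p - 53 → 224 = 10p, so p = 22.4 and q = 81.4.
%Δq = (81.4 − 59) / 59 × 100 = +37.97%.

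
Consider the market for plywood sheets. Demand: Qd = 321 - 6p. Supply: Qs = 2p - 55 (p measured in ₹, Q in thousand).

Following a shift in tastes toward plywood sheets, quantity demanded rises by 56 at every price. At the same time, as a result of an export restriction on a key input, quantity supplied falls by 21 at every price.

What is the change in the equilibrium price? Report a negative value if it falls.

Solve the original market: 321 - 6p = 2p - 55, hence p = 47 and Q = 39.
After the shift, demand is Qd = 377 - 6p and supply is Qs = 2p - 76.
Clearing the new market: 377 - 6p = 2p - 76, so p = 56.625 and Q = 37.25.
Δp = 56.625 − 47 = +9.625.

+9.625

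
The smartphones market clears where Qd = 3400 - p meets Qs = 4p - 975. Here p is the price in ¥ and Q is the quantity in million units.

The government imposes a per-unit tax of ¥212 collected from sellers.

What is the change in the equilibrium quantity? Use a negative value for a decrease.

Solve the original market: 3400 - p = 4p - 975, hence p = 875 and Q = 2525.
Since sellers keep the price net of the tax, the effective supply curve becomes Qs = 4p - 1823.
New equilibrium: 3400 - p = 4p - 1823 ⇒ 5223 = 5p ⇒ p = 1044.6, Q = 2355.4.
ΔQ = 2355.4 − 2525 = -169.6.

-169.6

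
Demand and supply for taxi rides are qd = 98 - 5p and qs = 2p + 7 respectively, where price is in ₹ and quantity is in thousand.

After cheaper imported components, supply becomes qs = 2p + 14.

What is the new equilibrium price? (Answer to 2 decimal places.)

12.00

Initially, 98 - 5p = 2p + 7, so 91 = 7p and p = 13, q = 33.
The shock moves the curves to qd = 98 - 5p and qs = 2p + 14.
Setting them equal: 98 - 5p = 2p + 14 → 84 = 7p, so p = 12 and q = 38.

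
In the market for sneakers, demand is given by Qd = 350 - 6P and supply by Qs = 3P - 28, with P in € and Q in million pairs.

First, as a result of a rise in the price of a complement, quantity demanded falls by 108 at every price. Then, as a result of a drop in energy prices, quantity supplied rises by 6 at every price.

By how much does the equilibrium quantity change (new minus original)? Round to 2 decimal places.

-32.00

Original equilibrium: 350 - 6P = 3P - 28 gives 378 = 9P, so P = 42 and Q = 98.
With the change applied: demand Qd = 242 - 6P, supply Qs = 3P - 22.
Equate the new curves: 242 - 6P = 3P - 22, giving 264 = 9P, P = 88/3 ≈ 29.3333, Q = 66.
ΔQ = 66 − 98 = -32.00.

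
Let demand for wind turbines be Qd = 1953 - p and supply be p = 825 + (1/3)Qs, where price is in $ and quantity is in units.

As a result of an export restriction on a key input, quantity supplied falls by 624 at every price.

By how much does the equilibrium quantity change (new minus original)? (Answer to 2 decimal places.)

-156.00

Original equilibrium: 1953 - p = 3p - 2475 gives 4428 = 4p, so p = 1107 and Q = 846.
After the shift, demand is Qd = 1953 - p and supply is Qs = 3p - 3099.
Setting them equal: 1953 - p = 3p - 3099 → 5052 = 4p, so p = 1263 and Q = 690.
ΔQ = 690 − 846 = -156.00.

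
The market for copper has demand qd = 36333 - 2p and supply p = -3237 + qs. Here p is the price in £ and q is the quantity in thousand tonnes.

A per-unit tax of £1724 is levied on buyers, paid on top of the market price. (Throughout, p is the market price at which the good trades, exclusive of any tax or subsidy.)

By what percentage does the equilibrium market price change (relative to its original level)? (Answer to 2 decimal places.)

-10.42

Solve the original market: 36333 - 2p = p + 3237, hence p = 11032 and q = 14269.
Since buyers pay the price plus the tax, the effective demand curve becomes qd = 32885 - 2p.
Equate the new curves: 32885 - 2p = p + 3237, giving 29648 = 3p, p = 29648/3 ≈ 9882.6667, q = 39359/3 ≈ 13119.6667.
%Δp = (9882.6667 − 11032) / 11032 × 100 = -10.42%.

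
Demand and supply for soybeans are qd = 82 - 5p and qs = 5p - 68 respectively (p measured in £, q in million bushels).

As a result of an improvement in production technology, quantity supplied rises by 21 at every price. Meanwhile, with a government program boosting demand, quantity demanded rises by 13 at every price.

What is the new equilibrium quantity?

Initially, 82 - 5p = 5p - 68, so 150 = 10p and p = 15, q = 7.
With the change applied: demand qd = 95 - 5p, supply qs = 5p - 47.
Clearing the new market: 95 - 5p = 5p - 47, so p = 14.2 and q = 24.

24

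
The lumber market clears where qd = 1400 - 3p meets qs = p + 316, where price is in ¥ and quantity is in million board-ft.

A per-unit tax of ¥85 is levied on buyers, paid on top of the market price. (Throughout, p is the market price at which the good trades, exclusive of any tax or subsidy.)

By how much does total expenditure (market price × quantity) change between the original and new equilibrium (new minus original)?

-50633.4375

Before the shock: 1400 - 3p = p + 316 ⇒ 1084 = 4p ⇒ p = 271, q = 587.
Since buyers pay the price plus the tax, the effective demand curve becomes qd = 1145 - 3p.
Setting them equal: 1145 - 3p = p + 316 → 829 = 4p, so p = 207.25 and q = 523.25.
Expenditure moves from 271×587 = 159077 to 207.25×523.25 = 108443.5625; change = -50633.4375.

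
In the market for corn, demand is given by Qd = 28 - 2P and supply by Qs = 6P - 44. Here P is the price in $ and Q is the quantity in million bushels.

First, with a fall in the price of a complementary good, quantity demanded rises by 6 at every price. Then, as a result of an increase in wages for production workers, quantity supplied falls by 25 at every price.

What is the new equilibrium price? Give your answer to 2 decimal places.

Solve the original market: 28 - 2P = 6P - 44, hence P = 9 and Q = 10.
The shock moves the curves to Qd = 34 - 2P and Qs = 6P - 69.
Clearing the new market: 34 - 2P = 6P - 69, so P = 12.875 and Q = 8.25.

12.88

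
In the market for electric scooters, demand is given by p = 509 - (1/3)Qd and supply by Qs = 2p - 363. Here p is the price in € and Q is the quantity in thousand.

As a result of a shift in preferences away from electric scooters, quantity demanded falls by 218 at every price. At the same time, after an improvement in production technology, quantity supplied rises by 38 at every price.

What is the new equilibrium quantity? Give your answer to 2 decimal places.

Original equilibrium: 1527 - 3p = 2p - 363 gives 1890 = 5p, so p = 378 and Q = 393.
The shock moves the curves to Qd = 1309 - 3p and Qs = 2p - 325.
New equilibrium: 1309 - 3p = 2p - 325 ⇒ 1634 = 5p ⇒ p = 326.8, Q = 328.6.

328.60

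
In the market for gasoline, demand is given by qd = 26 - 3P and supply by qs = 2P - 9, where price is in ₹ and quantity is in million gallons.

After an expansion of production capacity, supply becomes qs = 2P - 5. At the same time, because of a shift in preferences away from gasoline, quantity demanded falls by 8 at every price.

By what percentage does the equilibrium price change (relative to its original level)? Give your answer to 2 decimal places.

Original equilibrium: 26 - 3P = 2P - 9 gives 35 = 5P, so P = 7 and q = 5.
The shock moves the curves to qd = 18 - 3P and qs = 2P - 5.
Setting them equal: 18 - 3P = 2P - 5 → 23 = 5P, so P = 4.6 and q = 4.2.
%ΔP = (4.6 − 7) / 7 × 100 = -34.29%.

-34.29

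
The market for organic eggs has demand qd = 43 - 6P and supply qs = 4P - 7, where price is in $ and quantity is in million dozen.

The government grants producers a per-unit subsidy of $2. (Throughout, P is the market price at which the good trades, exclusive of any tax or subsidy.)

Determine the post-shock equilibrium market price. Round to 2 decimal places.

Solve the original market: 43 - 6P = 4P - 7, hence P = 5 and q = 13.
Since sellers receive the price plus the subsidy, the effective supply curve becomes qs = 4P + 1.
Setting them equal: 43 - 6P = 4P + 1 → 42 = 10P, so P = 4.2 and q = 17.8.

4.20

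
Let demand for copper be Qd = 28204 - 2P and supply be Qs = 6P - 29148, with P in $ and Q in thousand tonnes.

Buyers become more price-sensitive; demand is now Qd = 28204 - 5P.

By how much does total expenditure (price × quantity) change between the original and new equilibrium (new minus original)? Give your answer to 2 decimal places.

Solve the original market: 28204 - 2P = 6P - 29148, hence P = 7169 and Q = 13866.
After the shift, demand is Qd = 28204 - 5P and supply is Qs = 6P - 29148.
Clearing the new market: 28204 - 5P = 6P - 29148, so P = 57352/11 ≈ 5213.8182 and Q = 23484/11 ≈ 2134.9091.
Expenditure moves from 7169×13866 = 99405354 to 5213.8182×2134.9091 = 11131027.8347; change = -88274326.17.

-88274326.17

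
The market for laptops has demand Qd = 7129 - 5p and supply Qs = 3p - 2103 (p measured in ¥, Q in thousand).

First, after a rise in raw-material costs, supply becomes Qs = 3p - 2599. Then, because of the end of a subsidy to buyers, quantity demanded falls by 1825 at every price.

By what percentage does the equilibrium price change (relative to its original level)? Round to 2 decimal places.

-14.40

Before the shock: 7129 - 5p = 3p - 2103 ⇒ 9232 = 8p ⇒ p = 1154, Q = 1359.
The shock moves the curves to Qd = 5304 - 5p and Qs = 3p - 2599.
New equilibrium: 5304 - 5p = 3p - 2599 ⇒ 7903 = 8p ⇒ p = 987.875, Q = 364.625.
%Δp = (987.875 − 1154) / 1154 × 100 = -14.40%.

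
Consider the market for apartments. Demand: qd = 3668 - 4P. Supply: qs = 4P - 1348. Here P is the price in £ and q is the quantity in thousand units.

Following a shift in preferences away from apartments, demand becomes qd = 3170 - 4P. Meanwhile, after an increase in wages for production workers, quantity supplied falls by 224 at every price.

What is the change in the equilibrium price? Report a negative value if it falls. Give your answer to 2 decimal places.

Solve the original market: 3668 - 4P = 4P - 1348, hence P = 627 and q = 1160.
After the shift, demand is qd = 3170 - 4P and supply is qs = 4P - 1572.
Clearing the new market: 3170 - 4P = 4P - 1572, so P = 592.75 and q = 799.
ΔP = 592.75 − 627 = -34.25.

-34.25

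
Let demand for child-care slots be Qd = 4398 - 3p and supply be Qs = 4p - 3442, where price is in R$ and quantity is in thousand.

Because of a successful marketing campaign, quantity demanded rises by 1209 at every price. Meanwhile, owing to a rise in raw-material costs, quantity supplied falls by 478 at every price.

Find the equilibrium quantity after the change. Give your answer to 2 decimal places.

Before the shock: 4398 - 3p = 4p - 3442 ⇒ 7840 = 7p ⇒ p = 1120, Q = 1038.
The shock moves the curves to Qd = 5607 - 3p and Qs = 4p - 3920.
New equilibrium: 5607 - 3p = 4p - 3920 ⇒ 9527 = 7p ⇒ p = 1361, Q = 1524.

1524.00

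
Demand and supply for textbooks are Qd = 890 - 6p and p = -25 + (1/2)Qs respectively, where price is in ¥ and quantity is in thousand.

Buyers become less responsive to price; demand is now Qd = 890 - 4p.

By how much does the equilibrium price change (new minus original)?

Initially, 890 - 6p = 2p + 50, so 840 = 8p and p = 105, Q = 260.
The new curves are Qd = 890 - 4p (demand) and Qs = 2p + 50 (supply).
Equate the new curves: 890 - 4p = 2p + 50, giving 840 = 6p, p = 140, Q = 330.
Δp = 140 − 105 = +35.

+35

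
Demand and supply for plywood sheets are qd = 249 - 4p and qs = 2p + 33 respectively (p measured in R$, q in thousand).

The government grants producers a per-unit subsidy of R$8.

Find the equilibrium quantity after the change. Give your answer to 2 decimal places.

Before the shock: 249 - 4p = 2p + 33 ⇒ 216 = 6p ⇒ p = 36, q = 105.
Since sellers receive the price plus the subsidy, the effective supply curve becomes qs = 2p + 49.
Setting them equal: 249 - 4p = 2p + 49 → 200 = 6p, so p = 100/3 ≈ 33.3333 and q = 347/3 ≈ 115.6667.

115.67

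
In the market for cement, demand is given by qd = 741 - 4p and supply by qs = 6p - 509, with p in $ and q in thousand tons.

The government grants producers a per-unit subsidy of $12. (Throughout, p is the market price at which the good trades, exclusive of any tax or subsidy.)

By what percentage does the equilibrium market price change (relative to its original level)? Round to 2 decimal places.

-5.76

Solve the original market: 741 - 4p = 6p - 509, hence p = 125 and q = 241.
Since sellers receive the price plus the subsidy, the effective supply curve becomes qs = 6p - 437.
New equilibrium: 741 - 4p = 6p - 437 ⇒ 1178 = 10p ⇒ p = 117.8, q = 269.8.
%Δp = (117.8 − 125) / 125 × 100 = -5.76%.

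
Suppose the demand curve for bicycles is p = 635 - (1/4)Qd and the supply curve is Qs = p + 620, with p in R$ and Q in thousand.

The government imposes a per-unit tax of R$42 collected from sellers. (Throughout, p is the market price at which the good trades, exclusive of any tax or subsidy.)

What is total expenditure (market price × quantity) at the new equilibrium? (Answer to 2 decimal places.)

Initially, 2540 - 4p = p + 620, so 1920 = 5p and p = 384, Q = 1004.
Since sellers keep the price net of the tax, the effective supply curve becomes Qs = p + 578.
New equilibrium: 2540 - 4p = p + 578 ⇒ 1962 = 5p ⇒ p = 392.4, Q = 970.4.
New expenditure = 392.4 × 970.4 = 380784.96.

380784.96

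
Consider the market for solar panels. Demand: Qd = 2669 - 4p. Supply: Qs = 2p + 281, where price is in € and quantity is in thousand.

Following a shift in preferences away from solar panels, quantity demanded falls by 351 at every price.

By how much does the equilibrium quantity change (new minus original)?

-117

Original equilibrium: 2669 - 4p = 2p + 281 gives 2388 = 6p, so p = 398 and Q = 1077.
The new curves are Qd = 2318 - 4p (demand) and Qs = 2p + 281 (supply).
Equate the new curves: 2318 - 4p = 2p + 281, giving 2037 = 6p, p = 339.5, Q = 960.
ΔQ = 960 − 1077 = -117.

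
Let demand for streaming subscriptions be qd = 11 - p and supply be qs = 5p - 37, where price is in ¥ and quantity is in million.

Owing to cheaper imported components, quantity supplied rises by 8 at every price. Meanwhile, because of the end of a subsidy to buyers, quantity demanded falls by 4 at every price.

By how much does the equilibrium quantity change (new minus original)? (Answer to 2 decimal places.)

Initially, 11 - p = 5p - 37, so 48 = 6p and p = 8, q = 3.
The new curves are qd = 7 - p (demand) and qs = 5p - 29 (supply).
New equilibrium: 7 - p = 5p - 29 ⇒ 36 = 6p ⇒ p = 6, q = 1.
Δq = 1 − 3 = -2.00.

-2.00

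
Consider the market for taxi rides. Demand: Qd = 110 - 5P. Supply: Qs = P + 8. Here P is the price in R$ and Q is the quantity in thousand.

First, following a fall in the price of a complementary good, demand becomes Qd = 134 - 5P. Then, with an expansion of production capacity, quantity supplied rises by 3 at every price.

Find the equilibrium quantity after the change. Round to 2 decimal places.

31.50

Original equilibrium: 110 - 5P = P + 8 gives 102 = 6P, so P = 17 and Q = 25.
The new curves are Qd = 134 - 5P (demand) and Qs = P + 11 (supply).
Clearing the new market: 134 - 5P = P + 11, so P = 20.5 and Q = 31.5.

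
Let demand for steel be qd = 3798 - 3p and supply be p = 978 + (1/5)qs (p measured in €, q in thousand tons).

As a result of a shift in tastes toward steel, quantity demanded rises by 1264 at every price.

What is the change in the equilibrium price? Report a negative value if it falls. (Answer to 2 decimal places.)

+158.00

Solve the original market: 3798 - 3p = 5p - 4890, hence p = 1086 and q = 540.
The new curves are qd = 5062 - 3p (demand) and qs = 5p - 4890 (supply).
New equilibrium: 5062 - 3p = 5p - 4890 ⇒ 9952 = 8p ⇒ p = 1244, q = 1330.
Δp = 1244 − 1086 = +158.00.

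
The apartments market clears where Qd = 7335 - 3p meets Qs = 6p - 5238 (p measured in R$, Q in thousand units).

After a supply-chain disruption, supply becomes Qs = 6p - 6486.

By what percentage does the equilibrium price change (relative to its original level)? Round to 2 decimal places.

Before the shock: 7335 - 3p = 6p - 5238 ⇒ 12573 = 9p ⇒ p = 1397, Q = 3144.
With the change applied: demand Qd = 7335 - 3p, supply Qs = 6p - 6486.
Equate the new curves: 7335 - 3p = 6p - 6486, giving 13821 = 9p, p = 4607/3 ≈ 1535.6667, Q = 2728.
%Δp = (1535.6667 − 1397) / 1397 × 100 = +9.93%.

+9.93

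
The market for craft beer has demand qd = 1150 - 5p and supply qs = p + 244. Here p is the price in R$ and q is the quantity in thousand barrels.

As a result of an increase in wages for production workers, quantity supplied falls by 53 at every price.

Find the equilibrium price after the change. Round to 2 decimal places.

159.83

Original equilibrium: 1150 - 5p = p + 244 gives 906 = 6p, so p = 151 and q = 395.
The shock moves the curves to qd = 1150 - 5p and qs = p + 191.
Clearing the new market: 1150 - 5p = p + 191, so p = 959/6 ≈ 159.8333 and q = 2105/6 ≈ 350.8333.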